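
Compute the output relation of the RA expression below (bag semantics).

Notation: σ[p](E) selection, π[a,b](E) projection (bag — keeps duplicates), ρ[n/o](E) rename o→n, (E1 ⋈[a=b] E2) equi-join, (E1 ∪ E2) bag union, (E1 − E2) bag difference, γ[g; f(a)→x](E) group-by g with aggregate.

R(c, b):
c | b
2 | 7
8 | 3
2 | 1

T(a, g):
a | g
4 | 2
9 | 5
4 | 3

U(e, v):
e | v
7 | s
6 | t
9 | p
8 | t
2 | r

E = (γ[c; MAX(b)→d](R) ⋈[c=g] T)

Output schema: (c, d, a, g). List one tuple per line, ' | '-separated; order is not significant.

Subexpression sizes:
  R → 3
  γ[c; MAX(b)→d](R) → 2
  T → 3
  (γ[c; MAX(b)→d](R) ⋈[c=g] T) → 1

== RESULT ==
c | d | a | g
2 | 7 | 4 | 2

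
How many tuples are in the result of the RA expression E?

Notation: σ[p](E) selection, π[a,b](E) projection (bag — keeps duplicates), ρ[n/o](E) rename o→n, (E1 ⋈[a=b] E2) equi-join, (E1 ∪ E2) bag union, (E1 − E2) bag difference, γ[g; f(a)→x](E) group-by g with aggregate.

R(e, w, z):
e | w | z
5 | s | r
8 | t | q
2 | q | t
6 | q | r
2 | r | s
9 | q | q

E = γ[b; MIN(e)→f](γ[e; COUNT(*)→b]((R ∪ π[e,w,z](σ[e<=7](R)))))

Stepwise |·|:
  R → 6
  R → 6
  σ[e<=7](R) → 4
  π[e,w,z](σ[e<=7](R)) → 4
  (R ∪ π[e,w,z](σ[e<=7](R))) → 10
  γ[e; COUNT(*)→b]((R ∪ π[e,w,z](σ[e<=7](R)))) → 5
  γ[b; MIN(e)→f](γ[e; COUNT(*)→b]((R ∪ π[e,w,z](σ[e<=7](R))))) → 3

|E| = 3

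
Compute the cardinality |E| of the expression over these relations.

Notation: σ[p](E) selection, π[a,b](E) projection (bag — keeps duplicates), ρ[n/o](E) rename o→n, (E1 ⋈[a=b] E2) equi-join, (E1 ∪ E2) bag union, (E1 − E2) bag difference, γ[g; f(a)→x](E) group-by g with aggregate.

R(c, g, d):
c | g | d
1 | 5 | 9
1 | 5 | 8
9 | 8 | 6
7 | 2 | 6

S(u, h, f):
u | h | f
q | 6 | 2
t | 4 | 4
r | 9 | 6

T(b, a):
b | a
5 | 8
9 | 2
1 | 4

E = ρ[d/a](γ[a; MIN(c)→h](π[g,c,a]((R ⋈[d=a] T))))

Per-node cardinality:
  R → 4
  T → 3
  (R ⋈[d=a] T) → 1
  π[g,c,a]((R ⋈[d=a] T)) → 1
  γ[a; MIN(c)→h](π[g,c,a]((R ⋈[d=a] T))) → 1
  ρ[d/a](γ[a; MIN(c)→h](π[g,c,a]((R ⋈[d=a] T)))) → 1

|E| = 1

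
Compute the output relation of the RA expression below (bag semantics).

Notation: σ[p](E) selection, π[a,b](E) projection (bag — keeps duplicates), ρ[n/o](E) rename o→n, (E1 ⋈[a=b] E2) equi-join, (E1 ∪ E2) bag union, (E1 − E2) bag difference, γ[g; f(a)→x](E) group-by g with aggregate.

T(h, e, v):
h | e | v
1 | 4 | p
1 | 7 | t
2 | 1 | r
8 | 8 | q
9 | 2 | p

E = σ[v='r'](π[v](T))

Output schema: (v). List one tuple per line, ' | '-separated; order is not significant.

Stepwise |·|:
  T → 5
  π[v](T) → 5
  σ[v='r'](π[v](T)) → 1

== RESULT ==
v
r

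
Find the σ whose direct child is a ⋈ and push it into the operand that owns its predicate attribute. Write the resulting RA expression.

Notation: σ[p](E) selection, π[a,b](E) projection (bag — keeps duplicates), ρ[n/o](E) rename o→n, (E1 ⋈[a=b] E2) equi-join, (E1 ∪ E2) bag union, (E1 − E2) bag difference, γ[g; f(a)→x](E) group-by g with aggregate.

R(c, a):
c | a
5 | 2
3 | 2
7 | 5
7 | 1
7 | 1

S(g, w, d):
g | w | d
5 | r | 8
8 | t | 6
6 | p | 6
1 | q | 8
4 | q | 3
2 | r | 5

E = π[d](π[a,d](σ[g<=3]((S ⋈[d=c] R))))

σ filters on g, owned by the left side.
E' = π[d](π[a,d]((σ[g<=3](S) ⋈[d=c] R)))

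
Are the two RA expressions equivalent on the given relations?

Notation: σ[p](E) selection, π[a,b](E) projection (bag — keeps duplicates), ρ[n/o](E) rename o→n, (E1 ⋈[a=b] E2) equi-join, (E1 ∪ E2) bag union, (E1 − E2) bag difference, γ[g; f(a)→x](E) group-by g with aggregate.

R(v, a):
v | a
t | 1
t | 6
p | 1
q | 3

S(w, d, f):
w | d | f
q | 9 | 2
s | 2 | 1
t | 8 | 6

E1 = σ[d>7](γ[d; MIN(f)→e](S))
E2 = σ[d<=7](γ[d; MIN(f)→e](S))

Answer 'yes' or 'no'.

E1 subexpression sizes:
  S → 3
  γ[d; MIN(f)→e](S) → 3
  σ[d>7](γ[d; MIN(f)→e](S)) → 2
E2 subexpression sizes:
  S → 3
  γ[d; MIN(f)→e](S) → 3
  σ[d<=7](γ[d; MIN(f)→e](S)) → 1

E1 result:
d | e
8 | 6
9 | 2
E2 result:
d | e
2 | 1
Witness: (2, 1) appears 0× in E1 but 1× in E2.

no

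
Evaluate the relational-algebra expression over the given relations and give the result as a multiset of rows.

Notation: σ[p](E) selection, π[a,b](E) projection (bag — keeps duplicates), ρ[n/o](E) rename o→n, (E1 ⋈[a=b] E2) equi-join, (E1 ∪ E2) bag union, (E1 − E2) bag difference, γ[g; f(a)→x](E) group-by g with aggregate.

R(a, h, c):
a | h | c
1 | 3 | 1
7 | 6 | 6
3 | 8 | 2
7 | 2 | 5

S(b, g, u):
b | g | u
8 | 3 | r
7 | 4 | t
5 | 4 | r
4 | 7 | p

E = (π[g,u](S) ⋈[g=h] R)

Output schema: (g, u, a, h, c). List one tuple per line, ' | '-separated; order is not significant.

Subexpression sizes:
  S → 4
  π[g,u](S) → 4
  R → 4
  (π[g,u](S) ⋈[g=h] R) → 1

== RESULT ==
g | u | a | h | c
3 | r | 1 | 3 | 1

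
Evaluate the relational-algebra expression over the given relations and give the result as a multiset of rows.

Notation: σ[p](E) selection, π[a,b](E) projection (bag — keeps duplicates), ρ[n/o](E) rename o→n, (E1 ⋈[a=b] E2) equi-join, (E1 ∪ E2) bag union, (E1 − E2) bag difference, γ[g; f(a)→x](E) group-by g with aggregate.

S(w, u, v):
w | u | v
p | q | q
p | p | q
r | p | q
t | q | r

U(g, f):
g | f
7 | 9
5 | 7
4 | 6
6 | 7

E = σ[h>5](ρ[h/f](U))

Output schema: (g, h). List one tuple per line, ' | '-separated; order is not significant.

Row counts bottom-up:
  U → 4
  ρ[h/f](U) → 4
  σ[h>5](ρ[h/f](U)) → 4

== RESULT ==
g | h
4 | 6
5 | 7
6 | 7
7 | 9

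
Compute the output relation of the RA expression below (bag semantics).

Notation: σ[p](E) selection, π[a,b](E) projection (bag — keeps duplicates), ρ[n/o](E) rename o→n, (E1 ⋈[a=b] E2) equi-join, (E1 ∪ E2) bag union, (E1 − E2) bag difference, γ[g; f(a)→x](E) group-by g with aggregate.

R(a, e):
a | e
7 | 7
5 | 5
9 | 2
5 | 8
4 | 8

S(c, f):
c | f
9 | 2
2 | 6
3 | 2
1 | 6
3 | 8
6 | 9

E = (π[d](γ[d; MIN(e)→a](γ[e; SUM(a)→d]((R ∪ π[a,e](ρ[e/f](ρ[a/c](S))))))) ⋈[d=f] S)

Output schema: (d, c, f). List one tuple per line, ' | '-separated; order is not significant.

Row counts bottom-up:
  R → 5
  S → 6
  ρ[a/c](S) → 6
  ρ[e/f](ρ[a/c](S)) → 6
  π[a,e](ρ[e/f](ρ[a/c](S))) → 6
  (R ∪ π[a,e](ρ[e/f](ρ[a/c](S)))) → 11
  γ[e; SUM(a)→d]((R ∪ π[a,e](ρ[e/f](ρ[a/c](S))))) → 6
  γ[d; MIN(e)→a](γ[e; SUM(a)→d]((R ∪ π[a,e](ρ[e/f](ρ[a/c](S)))))) → 6
  π[d](γ[d; MIN(e)→a](γ[e; SUM(a)→d]((R ∪ π[a,e](ρ[e/f](ρ[a/c](S))))))) → 6
  S → 6
  (π[d](γ[d; MIN(e)→a](γ[e; SUM(a)→d]((R ∪ π[a,e](ρ[e/f](ρ[a/c](S))))))) ⋈[d=f] S) → 2

== RESULT ==
d | c | f
6 | 1 | 6
6 | 2 | 6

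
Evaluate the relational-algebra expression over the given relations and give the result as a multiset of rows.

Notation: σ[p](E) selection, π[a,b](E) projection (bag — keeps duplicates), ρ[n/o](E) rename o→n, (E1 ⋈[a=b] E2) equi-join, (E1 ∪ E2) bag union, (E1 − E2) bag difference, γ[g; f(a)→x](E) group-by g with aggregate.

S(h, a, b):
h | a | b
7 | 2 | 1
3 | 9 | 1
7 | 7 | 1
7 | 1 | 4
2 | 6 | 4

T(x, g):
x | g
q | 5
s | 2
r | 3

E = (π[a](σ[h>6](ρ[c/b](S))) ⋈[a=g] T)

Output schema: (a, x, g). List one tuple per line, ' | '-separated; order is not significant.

Per-node cardinality:
  S → 5
  ρ[c/b](S) → 5
  σ[h>6](ρ[c/b](S)) → 3
  π[a](σ[h>6](ρ[c/b](S))) → 3
  T → 3
  (π[a](σ[h>6](ρ[c/b](S))) ⋈[a=g] T) → 1

== RESULT ==
a | x | g
2 | s | 2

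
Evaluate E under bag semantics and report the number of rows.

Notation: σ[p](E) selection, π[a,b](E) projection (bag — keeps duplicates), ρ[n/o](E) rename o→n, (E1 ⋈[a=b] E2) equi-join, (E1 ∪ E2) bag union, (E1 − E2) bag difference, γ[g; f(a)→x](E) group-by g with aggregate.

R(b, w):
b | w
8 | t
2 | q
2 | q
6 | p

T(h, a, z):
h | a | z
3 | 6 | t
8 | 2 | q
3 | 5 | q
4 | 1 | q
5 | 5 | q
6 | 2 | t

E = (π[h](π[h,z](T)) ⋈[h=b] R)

Subexpression sizes:
  T → 6
  π[h,z](T) → 6
  π[h](π[h,z](T)) → 6
  R → 4
  (π[h](π[h,z](T)) ⋈[h=b] R) → 2

|E| = 2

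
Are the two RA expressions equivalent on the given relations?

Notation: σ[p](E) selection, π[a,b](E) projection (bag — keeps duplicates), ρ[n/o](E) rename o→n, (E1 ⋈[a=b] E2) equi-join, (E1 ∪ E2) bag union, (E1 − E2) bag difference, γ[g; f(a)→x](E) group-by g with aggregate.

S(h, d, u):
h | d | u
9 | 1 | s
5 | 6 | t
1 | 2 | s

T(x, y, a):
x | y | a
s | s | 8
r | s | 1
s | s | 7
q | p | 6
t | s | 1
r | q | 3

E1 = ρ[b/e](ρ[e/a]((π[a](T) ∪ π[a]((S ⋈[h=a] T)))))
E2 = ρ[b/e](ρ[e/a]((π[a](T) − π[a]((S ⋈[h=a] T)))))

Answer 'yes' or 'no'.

E1 stepwise |·|:
  T → 6
  π[a](T) → 6
  S → 3
  T → 6
  (S ⋈[h=a] T) → 2
  π[a]((S ⋈[h=a] T)) → 2
  (π[a](T) ∪ π[a]((S ⋈[h=a] T))) → 8
  ρ[e/a]((π[a](T) ∪ π[a]((S ⋈[h=a] T)))) → 8
  ρ[b/e](ρ[e/a]((π[a](T) ∪ π[a]((S ⋈[h=a] T))))) → 8
E2 stepwise |·|:
  T → 6
  π[a](T) → 6
  S → 3
  T → 6
  (S ⋈[h=a] T) → 2
  π[a]((S ⋈[h=a] T)) → 2
  (π[a](T) − π[a]((S ⋈[h=a] T))) → 4
  ρ[e/a]((π[a](T) − π[a]((S ⋈[h=a] T)))) → 4
  ρ[b/e](ρ[e/a]((π[a](T) − π[a]((S ⋈[h=a] T))))) → 4

E1 result:
b
1
1
1
1
3
6
7
8
E2 result:
b
3
6
7
8
Witness: (1,) appears 4× in E1 but 0× in E2.

no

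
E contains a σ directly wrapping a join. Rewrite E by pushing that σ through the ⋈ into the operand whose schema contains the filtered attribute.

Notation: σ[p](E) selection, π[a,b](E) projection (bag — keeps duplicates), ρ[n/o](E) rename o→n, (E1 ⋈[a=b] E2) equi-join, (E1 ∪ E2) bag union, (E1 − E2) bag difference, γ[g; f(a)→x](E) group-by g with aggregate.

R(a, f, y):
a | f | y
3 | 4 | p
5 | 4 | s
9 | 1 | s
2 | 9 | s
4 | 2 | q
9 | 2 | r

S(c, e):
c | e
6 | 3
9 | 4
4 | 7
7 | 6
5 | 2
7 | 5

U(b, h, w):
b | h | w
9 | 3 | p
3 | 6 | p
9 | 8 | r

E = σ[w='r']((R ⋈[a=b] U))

σ filters on w, owned by the right side.
E' = (R ⋈[a=b] σ[w='r'](U))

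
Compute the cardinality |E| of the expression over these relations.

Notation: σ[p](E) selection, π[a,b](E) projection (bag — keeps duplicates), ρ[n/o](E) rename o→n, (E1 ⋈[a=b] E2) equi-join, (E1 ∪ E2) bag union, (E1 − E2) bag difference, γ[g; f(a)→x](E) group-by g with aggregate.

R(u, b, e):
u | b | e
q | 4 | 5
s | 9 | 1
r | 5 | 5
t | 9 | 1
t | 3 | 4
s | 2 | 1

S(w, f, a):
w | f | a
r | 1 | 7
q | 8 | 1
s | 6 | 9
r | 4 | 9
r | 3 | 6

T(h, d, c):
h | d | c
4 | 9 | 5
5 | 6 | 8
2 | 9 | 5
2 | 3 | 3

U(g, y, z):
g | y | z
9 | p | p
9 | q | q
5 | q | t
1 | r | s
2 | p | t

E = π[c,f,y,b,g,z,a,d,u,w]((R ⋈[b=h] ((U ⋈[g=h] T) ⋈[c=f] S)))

Per-node cardinality:
  R → 6
  U → 5
  T → 4
  (U ⋈[g=h] T) → 3
  S → 5
  ((U ⋈[g=h] T) ⋈[c=f] S) → 2
  (R ⋈[b=h] ((U ⋈[g=h] T) ⋈[c=f] S)) → 2
  π[c,f,y,b,g,z,a,d,u,w]((R ⋈[b=h] ((U ⋈[g=h] T) ⋈[c=f] S))) → 2

|E| = 2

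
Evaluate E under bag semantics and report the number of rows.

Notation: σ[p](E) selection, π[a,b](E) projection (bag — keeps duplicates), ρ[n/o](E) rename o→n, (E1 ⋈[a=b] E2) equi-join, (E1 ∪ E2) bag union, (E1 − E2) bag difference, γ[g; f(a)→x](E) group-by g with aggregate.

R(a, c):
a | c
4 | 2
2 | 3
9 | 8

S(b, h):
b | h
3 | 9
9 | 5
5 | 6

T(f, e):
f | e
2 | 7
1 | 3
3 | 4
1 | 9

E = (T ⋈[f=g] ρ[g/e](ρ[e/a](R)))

Subexpression sizes:
  T → 4
  R → 3
  ρ[e/a](R) → 3
  ρ[g/e](ρ[e/a](R)) → 3
  (T ⋈[f=g] ρ[g/e](ρ[e/a](R))) → 1

|E| = 1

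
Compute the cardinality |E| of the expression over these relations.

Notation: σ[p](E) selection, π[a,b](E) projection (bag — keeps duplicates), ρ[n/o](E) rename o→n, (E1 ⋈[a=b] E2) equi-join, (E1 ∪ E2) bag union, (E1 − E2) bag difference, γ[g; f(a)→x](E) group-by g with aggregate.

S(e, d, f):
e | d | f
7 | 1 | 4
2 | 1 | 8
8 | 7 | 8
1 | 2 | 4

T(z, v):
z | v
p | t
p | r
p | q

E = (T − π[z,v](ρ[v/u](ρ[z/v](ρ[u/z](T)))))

Stepwise |·|:
  T → 3
  T → 3
  ρ[u/z](T) → 3
  ρ[z/v](ρ[u/z](T)) → 3
  ρ[v/u](ρ[z/v](ρ[u/z](T))) → 3
  π[z,v](ρ[v/u](ρ[z/v](ρ[u/z](T)))) → 3
  (T − π[z,v](ρ[v/u](ρ[z/v](ρ[u/z](T))))) → 3

|E| = 3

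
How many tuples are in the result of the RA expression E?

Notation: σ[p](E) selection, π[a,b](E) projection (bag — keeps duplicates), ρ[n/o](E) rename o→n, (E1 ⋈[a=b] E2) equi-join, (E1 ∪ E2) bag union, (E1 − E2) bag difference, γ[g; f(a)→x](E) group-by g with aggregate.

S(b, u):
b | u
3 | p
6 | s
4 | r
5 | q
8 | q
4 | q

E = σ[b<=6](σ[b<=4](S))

Per-node cardinality:
  S → 6
  σ[b<=4](S) → 3
  σ[b<=6](σ[b<=4](S)) → 3

|E| = 3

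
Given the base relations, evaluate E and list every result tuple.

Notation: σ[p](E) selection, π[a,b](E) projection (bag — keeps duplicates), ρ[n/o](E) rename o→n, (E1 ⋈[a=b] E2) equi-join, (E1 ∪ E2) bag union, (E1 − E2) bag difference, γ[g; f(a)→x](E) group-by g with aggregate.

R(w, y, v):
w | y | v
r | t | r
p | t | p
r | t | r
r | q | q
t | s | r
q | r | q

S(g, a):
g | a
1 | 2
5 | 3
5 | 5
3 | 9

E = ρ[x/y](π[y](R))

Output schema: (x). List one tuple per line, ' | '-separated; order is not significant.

Subexpression sizes:
  R → 6
  π[y](R) → 6
  ρ[x/y](π[y](R)) → 6

== RESULT ==
x
q
r
s
t
t
t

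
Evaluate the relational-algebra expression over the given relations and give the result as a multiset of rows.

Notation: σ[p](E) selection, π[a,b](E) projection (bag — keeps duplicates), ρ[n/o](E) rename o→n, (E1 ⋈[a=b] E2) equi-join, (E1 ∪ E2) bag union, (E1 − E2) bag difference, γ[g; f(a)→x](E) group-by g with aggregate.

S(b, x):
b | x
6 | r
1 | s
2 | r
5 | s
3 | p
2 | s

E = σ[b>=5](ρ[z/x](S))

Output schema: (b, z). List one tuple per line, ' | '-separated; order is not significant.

Subexpression sizes:
  S → 6
  ρ[z/x](S) → 6
  σ[b>=5](ρ[z/x](S)) → 2

== RESULT ==
b | z
5 | s
6 | r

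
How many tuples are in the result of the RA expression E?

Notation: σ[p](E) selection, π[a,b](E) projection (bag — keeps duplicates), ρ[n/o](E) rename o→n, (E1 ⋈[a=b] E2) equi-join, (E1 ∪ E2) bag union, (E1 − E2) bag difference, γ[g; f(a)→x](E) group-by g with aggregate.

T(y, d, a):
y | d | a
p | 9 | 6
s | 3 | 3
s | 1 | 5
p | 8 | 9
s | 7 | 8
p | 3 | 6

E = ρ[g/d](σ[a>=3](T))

Row counts bottom-up:
  T → 6
  σ[a>=3](T) → 6
  ρ[g/d](σ[a>=3](T)) → 6

|E| = 6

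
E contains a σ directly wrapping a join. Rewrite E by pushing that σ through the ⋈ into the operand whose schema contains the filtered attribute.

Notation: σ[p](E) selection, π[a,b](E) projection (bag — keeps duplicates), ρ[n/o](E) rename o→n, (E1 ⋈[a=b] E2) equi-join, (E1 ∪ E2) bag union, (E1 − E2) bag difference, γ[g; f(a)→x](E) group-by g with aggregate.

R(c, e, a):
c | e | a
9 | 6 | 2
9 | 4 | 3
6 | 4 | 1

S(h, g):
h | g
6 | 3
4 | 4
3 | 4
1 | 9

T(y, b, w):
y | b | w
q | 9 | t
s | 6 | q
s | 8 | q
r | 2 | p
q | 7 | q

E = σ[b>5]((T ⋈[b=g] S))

σ filters on b, owned by the left side.
E' = (σ[b>5](T) ⋈[b=g] S)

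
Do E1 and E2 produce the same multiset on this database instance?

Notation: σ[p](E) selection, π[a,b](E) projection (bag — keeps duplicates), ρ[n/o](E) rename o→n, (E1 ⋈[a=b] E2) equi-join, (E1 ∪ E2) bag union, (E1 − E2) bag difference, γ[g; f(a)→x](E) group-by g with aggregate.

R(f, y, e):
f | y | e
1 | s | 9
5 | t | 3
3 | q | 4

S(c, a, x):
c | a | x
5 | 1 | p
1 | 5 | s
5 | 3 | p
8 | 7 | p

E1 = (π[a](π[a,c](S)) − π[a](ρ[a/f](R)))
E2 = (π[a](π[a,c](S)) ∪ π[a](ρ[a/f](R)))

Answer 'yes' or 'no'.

E1 subexpression sizes:
  S → 4
  π[a,c](S) → 4
  π[a](π[a,c](S)) → 4
  R → 3
  ρ[a/f](R) → 3
  π[a](ρ[a/f](R)) → 3
  (π[a](π[a,c](S)) − π[a](ρ[a/f](R))) → 1
E2 subexpression sizes:
  S → 4
  π[a,c](S) → 4
  π[a](π[a,c](S)) → 4
  R → 3
  ρ[a/f](R) → 3
  π[a](ρ[a/f](R)) → 3
  (π[a](π[a,c](S)) ∪ π[a](ρ[a/f](R))) → 7

E1 result:
a
7
E2 result:
a
1
1
3
3
5
5
7
Witness: (1,) appears 0× in E1 but 2× in E2.

no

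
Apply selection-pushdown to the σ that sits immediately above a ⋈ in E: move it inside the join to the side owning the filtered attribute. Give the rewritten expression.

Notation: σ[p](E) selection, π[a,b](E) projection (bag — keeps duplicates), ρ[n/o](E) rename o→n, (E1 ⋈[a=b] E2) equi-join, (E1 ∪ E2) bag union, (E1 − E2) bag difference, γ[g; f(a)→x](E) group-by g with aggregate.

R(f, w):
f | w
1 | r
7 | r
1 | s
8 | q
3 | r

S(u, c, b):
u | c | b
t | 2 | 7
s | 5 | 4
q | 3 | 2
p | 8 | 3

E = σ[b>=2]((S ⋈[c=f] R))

σ filters on b, owned by the left side.
E' = (σ[b>=2](S) ⋈[c=f] R)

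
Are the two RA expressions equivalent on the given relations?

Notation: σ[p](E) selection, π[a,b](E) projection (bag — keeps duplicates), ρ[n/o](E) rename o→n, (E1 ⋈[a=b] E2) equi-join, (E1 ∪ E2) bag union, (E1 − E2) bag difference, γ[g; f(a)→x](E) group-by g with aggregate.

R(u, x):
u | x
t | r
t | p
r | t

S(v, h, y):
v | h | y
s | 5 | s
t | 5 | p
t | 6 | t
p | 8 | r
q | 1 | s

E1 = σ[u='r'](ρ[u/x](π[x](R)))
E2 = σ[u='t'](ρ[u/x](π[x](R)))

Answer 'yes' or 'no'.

E1 row counts bottom-up:
  R → 3
  π[x](R) → 3
  ρ[u/x](π[x](R)) → 3
  σ[u='r'](ρ[u/x](π[x](R))) → 1
E2 row counts bottom-up:
  R → 3
  π[x](R) → 3
  ρ[u/x](π[x](R)) → 3
  σ[u='t'](ρ[u/x](π[x](R))) → 1

E1 result:
u
r
E2 result:
u
t
Witness: ('t',) appears 0× in E1 but 1× in E2.

no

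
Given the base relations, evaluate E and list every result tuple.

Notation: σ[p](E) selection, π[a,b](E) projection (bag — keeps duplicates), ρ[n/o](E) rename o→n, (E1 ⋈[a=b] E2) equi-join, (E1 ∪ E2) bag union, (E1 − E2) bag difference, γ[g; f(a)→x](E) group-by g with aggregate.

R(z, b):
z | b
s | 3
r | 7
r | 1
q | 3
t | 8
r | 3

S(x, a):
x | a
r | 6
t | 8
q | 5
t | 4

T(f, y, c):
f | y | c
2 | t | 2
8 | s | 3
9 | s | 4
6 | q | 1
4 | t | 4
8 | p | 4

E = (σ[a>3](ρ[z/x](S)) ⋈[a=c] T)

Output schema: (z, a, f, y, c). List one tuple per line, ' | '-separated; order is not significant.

Stepwise |·|:
  S → 4
  ρ[z/x](S) → 4
  σ[a>3](ρ[z/x](S)) → 4
  T → 6
  (σ[a>3](ρ[z/x](S)) ⋈[a=c] T) → 3

== RESULT ==
z | a | f | y | c
t | 4 | 4 | t | 4
t | 4 | 8 | p | 4
t | 4 | 9 | s | 4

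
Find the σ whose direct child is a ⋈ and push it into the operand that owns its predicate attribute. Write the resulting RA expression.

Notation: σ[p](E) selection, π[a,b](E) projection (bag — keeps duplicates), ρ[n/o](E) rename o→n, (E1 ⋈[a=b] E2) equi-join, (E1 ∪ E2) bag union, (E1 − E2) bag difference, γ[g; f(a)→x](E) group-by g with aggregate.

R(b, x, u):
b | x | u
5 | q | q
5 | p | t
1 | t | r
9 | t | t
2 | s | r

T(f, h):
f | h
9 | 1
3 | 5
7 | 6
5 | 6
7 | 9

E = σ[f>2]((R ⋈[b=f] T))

σ filters on f, owned by the right side.
E' = (R ⋈[b=f] σ[f>2](T))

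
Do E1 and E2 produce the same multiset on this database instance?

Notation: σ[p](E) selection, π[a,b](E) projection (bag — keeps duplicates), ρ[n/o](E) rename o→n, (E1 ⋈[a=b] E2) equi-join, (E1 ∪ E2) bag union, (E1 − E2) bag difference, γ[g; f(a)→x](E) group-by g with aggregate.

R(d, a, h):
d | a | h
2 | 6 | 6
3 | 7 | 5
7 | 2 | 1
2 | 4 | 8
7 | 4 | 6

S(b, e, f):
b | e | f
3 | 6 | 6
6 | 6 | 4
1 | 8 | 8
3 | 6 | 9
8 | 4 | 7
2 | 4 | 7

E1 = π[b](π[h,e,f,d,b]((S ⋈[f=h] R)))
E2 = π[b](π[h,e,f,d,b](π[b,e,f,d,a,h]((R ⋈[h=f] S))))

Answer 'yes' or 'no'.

E1 per-node cardinality:
  S → 6
  R → 5
  (S ⋈[f=h] R) → 3
  π[h,e,f,d,b]((S ⋈[f=h] R)) → 3
  π[b](π[h,e,f,d,b]((S ⋈[f=h] R))) → 3
E2 per-node cardinality:
  R → 5
  S → 6
  (R ⋈[h=f] S) → 3
  π[b,e,f,d,a,h]((R ⋈[h=f] S)) → 3
  π[h,e,f,d,b](π[b,e,f,d,a,h]((R ⋈[h=f] S))) → 3
  π[b](π[h,e,f,d,b](π[b,e,f,d,a,h]((R ⋈[h=f] S)))) → 3

E1 and E2 produce the same multiset:
b
1
3
3

yes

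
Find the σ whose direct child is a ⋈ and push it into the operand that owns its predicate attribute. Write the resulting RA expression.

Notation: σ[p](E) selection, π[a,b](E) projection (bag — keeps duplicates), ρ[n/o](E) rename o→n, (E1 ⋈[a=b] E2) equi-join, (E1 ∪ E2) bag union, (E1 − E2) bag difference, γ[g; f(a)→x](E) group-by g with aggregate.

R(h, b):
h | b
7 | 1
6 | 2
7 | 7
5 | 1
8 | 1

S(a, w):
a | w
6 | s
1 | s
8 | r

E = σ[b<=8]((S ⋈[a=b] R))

σ filters on b, owned by the right side.
E' = (S ⋈[a=b] σ[b<=8](R))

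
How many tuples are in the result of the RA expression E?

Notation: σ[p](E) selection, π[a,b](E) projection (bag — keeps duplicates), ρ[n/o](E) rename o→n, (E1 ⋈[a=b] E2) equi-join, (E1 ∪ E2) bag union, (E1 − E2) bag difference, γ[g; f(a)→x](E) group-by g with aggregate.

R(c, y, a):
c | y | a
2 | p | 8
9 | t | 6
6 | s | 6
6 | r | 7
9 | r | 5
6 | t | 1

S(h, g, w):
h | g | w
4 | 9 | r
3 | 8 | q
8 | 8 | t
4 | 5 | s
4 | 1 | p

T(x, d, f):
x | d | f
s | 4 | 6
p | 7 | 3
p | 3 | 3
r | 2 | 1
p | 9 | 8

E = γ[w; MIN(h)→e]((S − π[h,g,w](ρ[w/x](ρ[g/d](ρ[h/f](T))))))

Subexpression sizes:
  S → 5
  T → 5
  ρ[h/f](T) → 5
  ρ[g/d](ρ[h/f](T)) → 5
  ρ[w/x](ρ[g/d](ρ[h/f](T))) → 5
  π[h,g,w](ρ[w/x](ρ[g/d](ρ[h/f](T)))) → 5
  (S − π[h,g,w](ρ[w/x](ρ[g/d](ρ[h/f](T))))) → 5
  γ[w; MIN(h)→e]((S − π[h,g,w](ρ[w/x](ρ[g/d](ρ[h/f](T)))))) → 5

|E| = 5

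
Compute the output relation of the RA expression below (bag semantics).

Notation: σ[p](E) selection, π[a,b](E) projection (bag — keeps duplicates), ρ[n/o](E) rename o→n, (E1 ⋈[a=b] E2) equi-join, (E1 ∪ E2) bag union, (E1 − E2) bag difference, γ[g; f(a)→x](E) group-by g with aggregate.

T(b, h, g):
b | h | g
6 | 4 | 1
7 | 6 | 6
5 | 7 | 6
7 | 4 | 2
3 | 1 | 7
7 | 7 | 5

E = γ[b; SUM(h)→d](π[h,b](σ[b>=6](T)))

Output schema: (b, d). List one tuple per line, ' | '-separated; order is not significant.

Per-node cardinality:
  T → 6
  σ[b>=6](T) → 4
  π[h,b](σ[b>=6](T)) → 4
  γ[b; SUM(h)→d](π[h,b](σ[b>=6](T))) → 2

== RESULT ==
b | d
6 | 4
7 | 17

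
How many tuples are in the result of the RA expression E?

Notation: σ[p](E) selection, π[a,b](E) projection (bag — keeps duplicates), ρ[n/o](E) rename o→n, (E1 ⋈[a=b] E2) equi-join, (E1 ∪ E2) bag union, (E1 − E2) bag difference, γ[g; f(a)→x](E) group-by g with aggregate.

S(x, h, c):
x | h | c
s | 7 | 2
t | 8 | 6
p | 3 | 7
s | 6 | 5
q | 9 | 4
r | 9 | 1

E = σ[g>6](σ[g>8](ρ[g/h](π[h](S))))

Subexpression sizes:
  S → 6
  π[h](S) → 6
  ρ[g/h](π[h](S)) → 6
  σ[g>8](ρ[g/h](π[h](S))) → 2
  σ[g>6](σ[g>8](ρ[g/h](π[h](S)))) → 2

|E| = 2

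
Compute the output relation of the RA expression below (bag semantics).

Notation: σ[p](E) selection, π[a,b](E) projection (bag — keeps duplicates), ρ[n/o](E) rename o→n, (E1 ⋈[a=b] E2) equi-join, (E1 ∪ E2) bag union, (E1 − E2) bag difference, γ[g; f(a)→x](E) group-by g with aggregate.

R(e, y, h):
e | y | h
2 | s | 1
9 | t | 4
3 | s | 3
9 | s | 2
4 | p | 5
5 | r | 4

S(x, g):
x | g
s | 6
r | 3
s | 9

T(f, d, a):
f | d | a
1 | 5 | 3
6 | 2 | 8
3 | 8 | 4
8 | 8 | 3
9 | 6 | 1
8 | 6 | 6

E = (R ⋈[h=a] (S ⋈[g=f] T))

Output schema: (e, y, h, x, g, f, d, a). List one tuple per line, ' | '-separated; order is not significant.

Per-node cardinality:
  R → 6
  S → 3
  T → 6
  (S ⋈[g=f] T) → 3
  (R ⋈[h=a] (S ⋈[g=f] T)) → 3

== RESULT ==
e | y | h | x | g | f | d | a
2 | s | 1 | s | 9 | 9 | 6 | 1
5 | r | 4 | r | 3 | 3 | 8 | 4
9 | t | 4 | r | 3 | 3 | 8 | 4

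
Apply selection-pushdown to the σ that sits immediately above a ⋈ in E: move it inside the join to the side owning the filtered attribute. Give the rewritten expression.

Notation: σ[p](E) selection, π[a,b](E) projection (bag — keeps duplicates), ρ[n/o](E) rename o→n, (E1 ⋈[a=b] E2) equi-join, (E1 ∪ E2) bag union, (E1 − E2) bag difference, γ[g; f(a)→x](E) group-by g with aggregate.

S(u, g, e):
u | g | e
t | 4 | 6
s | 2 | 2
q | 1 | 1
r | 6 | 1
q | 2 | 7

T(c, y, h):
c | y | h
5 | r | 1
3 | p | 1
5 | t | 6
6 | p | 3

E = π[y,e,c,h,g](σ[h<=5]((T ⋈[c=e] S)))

σ filters on h, owned by the left side.
E' = π[y,e,c,h,g]((σ[h<=5](T) ⋈[c=e] S))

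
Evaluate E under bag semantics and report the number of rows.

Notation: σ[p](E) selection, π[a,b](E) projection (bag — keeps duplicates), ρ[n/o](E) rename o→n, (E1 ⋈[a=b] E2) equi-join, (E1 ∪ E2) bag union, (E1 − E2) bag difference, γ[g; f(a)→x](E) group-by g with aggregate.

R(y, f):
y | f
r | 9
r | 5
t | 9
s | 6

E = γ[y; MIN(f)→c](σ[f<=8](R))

Stepwise |·|:
  R → 4
  σ[f<=8](R) → 2
  γ[y; MIN(f)→c](σ[f<=8](R)) → 2

|E| = 2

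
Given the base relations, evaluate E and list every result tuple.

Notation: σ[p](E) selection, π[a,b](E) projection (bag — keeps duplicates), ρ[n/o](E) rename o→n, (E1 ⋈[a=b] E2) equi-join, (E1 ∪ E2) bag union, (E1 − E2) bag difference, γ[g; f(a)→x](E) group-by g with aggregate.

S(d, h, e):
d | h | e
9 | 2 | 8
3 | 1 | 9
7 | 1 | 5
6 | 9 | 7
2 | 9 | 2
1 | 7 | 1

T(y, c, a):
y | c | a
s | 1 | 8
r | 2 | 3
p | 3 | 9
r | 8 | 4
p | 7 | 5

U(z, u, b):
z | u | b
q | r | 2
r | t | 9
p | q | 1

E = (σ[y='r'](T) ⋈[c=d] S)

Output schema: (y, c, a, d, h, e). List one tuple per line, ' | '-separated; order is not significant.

Subexpression sizes:
  T → 5
  σ[y='r'](T) → 2
  S → 6
  (σ[y='r'](T) ⋈[c=d] S) → 1

== RESULT ==
y | c | a | d | h | e
r | 2 | 3 | 2 | 9 | 2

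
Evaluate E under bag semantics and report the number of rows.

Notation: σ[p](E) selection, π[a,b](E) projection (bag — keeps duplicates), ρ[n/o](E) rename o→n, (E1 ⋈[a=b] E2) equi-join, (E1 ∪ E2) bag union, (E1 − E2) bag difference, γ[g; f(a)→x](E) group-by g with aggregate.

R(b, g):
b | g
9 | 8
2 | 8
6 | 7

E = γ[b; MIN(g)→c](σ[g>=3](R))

Per-node cardinality:
  R → 3
  σ[g>=3](R) → 3
  γ[b; MIN(g)→c](σ[g>=3](R)) → 3

|E| = 3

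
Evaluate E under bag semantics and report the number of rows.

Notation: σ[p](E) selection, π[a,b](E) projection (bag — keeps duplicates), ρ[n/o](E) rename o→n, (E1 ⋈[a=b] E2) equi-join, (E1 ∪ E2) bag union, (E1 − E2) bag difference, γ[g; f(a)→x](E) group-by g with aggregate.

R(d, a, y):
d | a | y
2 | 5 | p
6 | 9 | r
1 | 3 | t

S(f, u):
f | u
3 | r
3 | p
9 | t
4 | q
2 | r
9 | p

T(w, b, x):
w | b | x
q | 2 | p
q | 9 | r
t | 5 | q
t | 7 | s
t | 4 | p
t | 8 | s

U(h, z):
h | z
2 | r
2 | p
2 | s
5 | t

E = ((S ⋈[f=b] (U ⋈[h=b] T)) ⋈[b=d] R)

Stepwise |·|:
  S → 6
  U → 4
  T → 6
  (U ⋈[h=b] T) → 4
  (S ⋈[f=b] (U ⋈[h=b] T)) → 3
  R → 3
  ((S ⋈[f=b] (U ⋈[h=b] T)) ⋈[b=d] R) → 3

|E| = 3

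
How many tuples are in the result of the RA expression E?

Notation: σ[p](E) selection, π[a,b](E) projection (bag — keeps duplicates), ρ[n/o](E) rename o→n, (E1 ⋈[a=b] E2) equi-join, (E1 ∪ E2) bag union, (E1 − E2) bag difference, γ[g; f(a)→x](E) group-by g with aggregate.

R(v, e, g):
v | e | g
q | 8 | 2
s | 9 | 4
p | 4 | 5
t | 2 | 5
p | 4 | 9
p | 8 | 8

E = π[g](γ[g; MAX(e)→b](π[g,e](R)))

Stepwise |·|:
  R → 6
  π[g,e](R) → 6
  γ[g; MAX(e)→b](π[g,e](R)) → 5
  π[g](γ[g; MAX(e)→b](π[g,e](R))) → 5

|E| = 5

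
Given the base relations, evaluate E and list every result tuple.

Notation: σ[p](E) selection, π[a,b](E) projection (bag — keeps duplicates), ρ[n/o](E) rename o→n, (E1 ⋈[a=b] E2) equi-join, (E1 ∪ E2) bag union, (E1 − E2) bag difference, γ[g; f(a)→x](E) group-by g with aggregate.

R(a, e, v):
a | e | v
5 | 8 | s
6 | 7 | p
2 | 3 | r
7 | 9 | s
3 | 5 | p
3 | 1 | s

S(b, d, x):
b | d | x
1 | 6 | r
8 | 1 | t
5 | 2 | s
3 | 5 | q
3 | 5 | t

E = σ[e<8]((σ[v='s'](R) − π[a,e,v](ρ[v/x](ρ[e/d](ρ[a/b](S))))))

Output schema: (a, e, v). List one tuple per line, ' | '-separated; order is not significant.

Row counts bottom-up:
  R → 6
  σ[v='s'](R) → 3
  S → 5
  ρ[a/b](S) → 5
  ρ[e/d](ρ[a/b](S)) → 5
  ρ[v/x](ρ[e/d](ρ[a/b](S))) → 5
  π[a,e,v](ρ[v/x](ρ[e/d](ρ[a/b](S)))) → 5
  (σ[v='s'](R) − π[a,e,v](ρ[v/x](ρ[e/d](ρ[a/b](S))))) → 3
  σ[e<8]((σ[v='s'](R) − π[a,e,v](ρ[v/x](ρ[e/d](ρ[a/b](S)))))) → 1

== RESULT ==
a | e | v
3 | 1 | s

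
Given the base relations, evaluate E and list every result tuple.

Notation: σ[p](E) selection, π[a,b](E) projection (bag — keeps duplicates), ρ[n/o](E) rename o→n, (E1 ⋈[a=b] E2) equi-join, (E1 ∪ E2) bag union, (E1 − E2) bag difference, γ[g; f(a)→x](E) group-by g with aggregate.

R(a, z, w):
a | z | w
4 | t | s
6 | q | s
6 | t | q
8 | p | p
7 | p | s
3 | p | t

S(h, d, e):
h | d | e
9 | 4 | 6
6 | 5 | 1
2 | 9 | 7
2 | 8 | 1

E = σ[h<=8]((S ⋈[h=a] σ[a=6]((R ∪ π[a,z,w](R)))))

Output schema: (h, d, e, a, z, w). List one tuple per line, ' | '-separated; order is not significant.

Per-node cardinality:
  S → 4
  R → 6
  R → 6
  π[a,z,w](R) → 6
  (R ∪ π[a,z,w](R)) → 12
  σ[a=6]((R ∪ π[a,z,w](R))) → 4
  (S ⋈[h=a] σ[a=6]((R ∪ π[a,z,w](R)))) → 4
  σ[h<=8]((S ⋈[h=a] σ[a=6]((R ∪ π[a,z,w](R))))) → 4

== RESULT ==
h | d | e | a | z | w
6 | 5 | 1 | 6 | q | s
6 | 5 | 1 | 6 | q | s
6 | 5 | 1 | 6 | t | q
6 | 5 | 1 | 6 | t | q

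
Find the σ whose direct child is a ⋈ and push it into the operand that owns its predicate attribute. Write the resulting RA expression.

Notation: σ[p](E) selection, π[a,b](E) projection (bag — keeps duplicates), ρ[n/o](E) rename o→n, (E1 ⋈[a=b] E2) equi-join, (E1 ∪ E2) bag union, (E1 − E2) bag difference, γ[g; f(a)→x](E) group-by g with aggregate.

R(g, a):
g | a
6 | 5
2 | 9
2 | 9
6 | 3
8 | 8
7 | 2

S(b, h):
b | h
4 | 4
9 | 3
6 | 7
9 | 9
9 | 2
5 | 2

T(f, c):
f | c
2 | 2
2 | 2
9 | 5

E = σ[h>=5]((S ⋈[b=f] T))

σ filters on h, owned by the left side.
E' = (σ[h>=5](S) ⋈[b=f] T)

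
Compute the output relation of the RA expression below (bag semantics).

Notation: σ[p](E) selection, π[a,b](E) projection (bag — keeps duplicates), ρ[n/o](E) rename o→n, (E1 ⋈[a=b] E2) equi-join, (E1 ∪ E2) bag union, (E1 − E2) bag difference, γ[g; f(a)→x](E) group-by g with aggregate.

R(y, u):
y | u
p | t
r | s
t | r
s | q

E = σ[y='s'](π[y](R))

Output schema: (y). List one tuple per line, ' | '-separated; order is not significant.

Stepwise |·|:
  R → 4
  π[y](R) → 4
  σ[y='s'](π[y](R)) → 1

== RESULT ==
y
s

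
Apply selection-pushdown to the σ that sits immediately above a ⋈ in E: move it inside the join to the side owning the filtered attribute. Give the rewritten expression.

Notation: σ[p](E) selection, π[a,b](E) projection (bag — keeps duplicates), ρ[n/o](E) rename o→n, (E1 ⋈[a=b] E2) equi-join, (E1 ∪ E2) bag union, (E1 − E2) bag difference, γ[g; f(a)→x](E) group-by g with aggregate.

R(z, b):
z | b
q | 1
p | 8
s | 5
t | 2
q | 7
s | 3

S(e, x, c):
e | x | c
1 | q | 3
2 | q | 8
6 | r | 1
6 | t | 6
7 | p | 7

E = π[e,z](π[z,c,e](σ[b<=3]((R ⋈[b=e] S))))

σ filters on b, owned by the left side.
E' = π[e,z](π[z,c,e]((σ[b<=3](R) ⋈[b=e] S)))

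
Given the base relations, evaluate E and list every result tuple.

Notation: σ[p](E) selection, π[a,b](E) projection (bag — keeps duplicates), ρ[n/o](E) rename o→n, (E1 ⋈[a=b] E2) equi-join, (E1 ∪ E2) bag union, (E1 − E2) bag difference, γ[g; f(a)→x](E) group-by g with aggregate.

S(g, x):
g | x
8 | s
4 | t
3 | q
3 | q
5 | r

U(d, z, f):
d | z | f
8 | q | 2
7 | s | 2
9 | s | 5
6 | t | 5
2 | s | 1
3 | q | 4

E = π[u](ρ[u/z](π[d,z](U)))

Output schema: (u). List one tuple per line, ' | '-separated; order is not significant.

Row counts bottom-up:
  U → 6
  π[d,z](U) → 6
  ρ[u/z](π[d,z](U)) → 6
  π[u](ρ[u/z](π[d,z](U))) → 6

== RESULT ==
u
q
q
s
s
s
t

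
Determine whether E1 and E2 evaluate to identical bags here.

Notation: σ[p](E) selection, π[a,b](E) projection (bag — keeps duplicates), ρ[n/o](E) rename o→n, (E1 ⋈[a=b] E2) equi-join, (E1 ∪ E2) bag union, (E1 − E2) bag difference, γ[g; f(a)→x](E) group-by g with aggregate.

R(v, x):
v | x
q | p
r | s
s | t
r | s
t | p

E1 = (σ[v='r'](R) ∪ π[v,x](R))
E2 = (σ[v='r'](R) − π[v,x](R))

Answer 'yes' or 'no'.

E1 subexpression sizes:
  R → 5
  σ[v='r'](R) → 2
  R → 5
  π[v,x](R) → 5
  (σ[v='r'](R) ∪ π[v,x](R)) → 7
E2 subexpression sizes:
  R → 5
  σ[v='r'](R) → 2
  R → 5
  π[v,x](R) → 5
  (σ[v='r'](R) − π[v,x](R)) → 0

E1 result:
v | x
q | p
r | s
r | s
r | s
r | s
s | t
t | p
E2 result:
v | x
(0 rows)
Witness: ('t', 'p') appears 1× in E1 but 0× in E2.

no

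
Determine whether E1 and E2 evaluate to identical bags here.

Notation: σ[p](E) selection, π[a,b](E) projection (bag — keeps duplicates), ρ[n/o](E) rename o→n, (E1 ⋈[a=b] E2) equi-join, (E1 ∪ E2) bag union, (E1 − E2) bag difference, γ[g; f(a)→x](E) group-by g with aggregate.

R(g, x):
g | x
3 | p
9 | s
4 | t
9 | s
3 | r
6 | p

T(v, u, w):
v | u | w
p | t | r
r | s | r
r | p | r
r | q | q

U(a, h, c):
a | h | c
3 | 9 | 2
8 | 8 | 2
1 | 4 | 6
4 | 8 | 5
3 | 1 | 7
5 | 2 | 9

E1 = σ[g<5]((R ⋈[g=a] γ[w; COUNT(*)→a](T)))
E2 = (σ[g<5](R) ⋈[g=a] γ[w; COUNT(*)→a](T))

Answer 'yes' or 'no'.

E1 subexpression sizes:
  R → 6
  T → 4
  γ[w; COUNT(*)→a](T) → 2
  (R ⋈[g=a] γ[w; COUNT(*)→a](T)) → 2
  σ[g<5]((R ⋈[g=a] γ[w; COUNT(*)→a](T))) → 2
E2 subexpression sizes:
  R → 6
  σ[g<5](R) → 3
  T → 4
  γ[w; COUNT(*)→a](T) → 2
  (σ[g<5](R) ⋈[g=a] γ[w; COUNT(*)→a](T)) → 2

E1 and E2 produce the same multiset:
g | x | w | a
3 | p | r | 3
3 | r | r | 3

yes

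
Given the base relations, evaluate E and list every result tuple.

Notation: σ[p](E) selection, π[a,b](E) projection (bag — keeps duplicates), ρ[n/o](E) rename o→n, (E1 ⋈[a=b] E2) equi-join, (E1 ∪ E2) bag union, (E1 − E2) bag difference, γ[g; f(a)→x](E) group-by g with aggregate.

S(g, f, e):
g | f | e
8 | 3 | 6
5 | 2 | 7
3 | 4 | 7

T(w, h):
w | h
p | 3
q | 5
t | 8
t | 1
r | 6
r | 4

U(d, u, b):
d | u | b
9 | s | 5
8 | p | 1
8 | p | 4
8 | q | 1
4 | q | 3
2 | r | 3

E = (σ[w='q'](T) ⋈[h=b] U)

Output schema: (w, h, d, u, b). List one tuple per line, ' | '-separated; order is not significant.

Subexpression sizes:
  T → 6
  σ[w='q'](T) → 1
  U → 6
  (σ[w='q'](T) ⋈[h=b] U) → 1

== RESULT ==
w | h | d | u | b
q | 5 | 9 | s | 5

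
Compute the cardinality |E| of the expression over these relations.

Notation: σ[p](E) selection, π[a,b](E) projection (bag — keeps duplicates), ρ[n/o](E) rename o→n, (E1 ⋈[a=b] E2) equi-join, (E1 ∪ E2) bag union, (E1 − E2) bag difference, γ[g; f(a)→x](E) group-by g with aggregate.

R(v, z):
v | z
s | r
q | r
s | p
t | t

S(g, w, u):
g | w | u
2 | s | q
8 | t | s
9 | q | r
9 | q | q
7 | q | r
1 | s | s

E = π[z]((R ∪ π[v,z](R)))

Per-node cardinality:
  R → 4
  R → 4
  π[v,z](R) → 4
  (R ∪ π[v,z](R)) → 8
  π[z]((R ∪ π[v,z](R))) → 8

|E| = 8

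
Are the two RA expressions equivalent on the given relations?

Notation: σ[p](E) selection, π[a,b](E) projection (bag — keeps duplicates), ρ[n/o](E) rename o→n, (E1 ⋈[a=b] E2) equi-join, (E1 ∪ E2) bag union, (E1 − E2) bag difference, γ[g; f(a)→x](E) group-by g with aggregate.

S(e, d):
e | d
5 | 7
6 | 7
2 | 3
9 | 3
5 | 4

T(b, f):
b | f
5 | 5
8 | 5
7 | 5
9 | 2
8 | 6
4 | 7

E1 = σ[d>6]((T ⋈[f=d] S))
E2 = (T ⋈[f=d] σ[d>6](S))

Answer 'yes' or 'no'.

E1 per-node cardinality:
  T → 6
  S → 5
  (T ⋈[f=d] S) → 2
  σ[d>6]((T ⋈[f=d] S)) → 2
E2 per-node cardinality:
  T → 6
  S → 5
  σ[d>6](S) → 2
  (T ⋈[f=d] σ[d>6](S)) → 2

E1 and E2 produce the same multiset:
b | f | e | d
4 | 7 | 5 | 7
4 | 7 | 6 | 7

yes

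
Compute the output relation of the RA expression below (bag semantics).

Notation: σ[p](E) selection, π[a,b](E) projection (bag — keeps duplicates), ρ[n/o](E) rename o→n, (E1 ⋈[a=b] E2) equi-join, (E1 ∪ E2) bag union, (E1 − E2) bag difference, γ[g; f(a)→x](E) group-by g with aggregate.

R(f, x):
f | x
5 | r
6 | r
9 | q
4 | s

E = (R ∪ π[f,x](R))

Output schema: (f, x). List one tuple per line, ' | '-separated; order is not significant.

Subexpression sizes:
  R → 4
  R → 4
  π[f,x](R) → 4
  (R ∪ π[f,x](R)) → 8

== RESULT ==
f | x
4 | s
4 | s
5 | r
5 | r
6 | r
6 | r
9 | q
9 | q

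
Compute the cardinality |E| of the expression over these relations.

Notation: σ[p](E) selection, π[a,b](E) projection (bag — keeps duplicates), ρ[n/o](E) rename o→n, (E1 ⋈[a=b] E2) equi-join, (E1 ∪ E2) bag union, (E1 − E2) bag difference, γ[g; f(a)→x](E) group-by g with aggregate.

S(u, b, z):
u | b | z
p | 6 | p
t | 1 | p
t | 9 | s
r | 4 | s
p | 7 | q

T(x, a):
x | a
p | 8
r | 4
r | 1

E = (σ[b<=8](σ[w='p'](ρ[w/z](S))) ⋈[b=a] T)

Subexpression sizes:
  S → 5
  ρ[w/z](S) → 5
  σ[w='p'](ρ[w/z](S)) → 2
  σ[b<=8](σ[w='p'](ρ[w/z](S))) → 2
  T → 3
  (σ[b<=8](σ[w='p'](ρ[w/z](S))) ⋈[b=a] T) → 1

|E| = 1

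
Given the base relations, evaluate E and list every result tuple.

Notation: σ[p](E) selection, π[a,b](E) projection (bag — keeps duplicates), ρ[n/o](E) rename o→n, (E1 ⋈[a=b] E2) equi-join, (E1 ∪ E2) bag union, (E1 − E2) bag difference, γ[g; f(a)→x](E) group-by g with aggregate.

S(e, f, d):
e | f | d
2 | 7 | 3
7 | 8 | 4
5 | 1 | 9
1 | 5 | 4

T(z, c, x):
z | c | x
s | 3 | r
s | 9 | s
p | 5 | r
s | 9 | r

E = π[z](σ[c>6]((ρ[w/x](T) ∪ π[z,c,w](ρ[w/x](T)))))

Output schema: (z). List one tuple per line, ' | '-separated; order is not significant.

Row counts bottom-up:
  T → 4
  ρ[w/x](T) → 4
  T → 4
  ρ[w/x](T) → 4
  π[z,c,w](ρ[w/x](T)) → 4
  (ρ[w/x](T) ∪ π[z,c,w](ρ[w/x](T))) → 8
  σ[c>6]((ρ[w/x](T) ∪ π[z,c,w](ρ[w/x](T)))) → 4
  π[z](σ[c>6]((ρ[w/x](T) ∪ π[z,c,w](ρ[w/x](T))))) → 4

== RESULT ==
z
s
s
s
s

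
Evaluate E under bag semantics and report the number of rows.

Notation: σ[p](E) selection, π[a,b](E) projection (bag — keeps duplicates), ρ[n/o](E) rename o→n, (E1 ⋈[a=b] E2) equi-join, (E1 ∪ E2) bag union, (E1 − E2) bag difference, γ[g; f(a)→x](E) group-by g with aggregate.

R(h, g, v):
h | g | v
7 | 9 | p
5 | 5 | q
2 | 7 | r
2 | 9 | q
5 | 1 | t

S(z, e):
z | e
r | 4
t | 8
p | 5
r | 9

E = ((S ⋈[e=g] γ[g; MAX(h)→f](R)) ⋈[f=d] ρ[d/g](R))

Row counts bottom-up:
  S → 4
  R → 5
  γ[g; MAX(h)→f](R) → 4
  (S ⋈[e=g] γ[g; MAX(h)→f](R)) → 2
  R → 5
  ρ[d/g](R) → 5
  ((S ⋈[e=g] γ[g; MAX(h)→f](R)) ⋈[f=d] ρ[d/g](R)) → 2

|E| = 2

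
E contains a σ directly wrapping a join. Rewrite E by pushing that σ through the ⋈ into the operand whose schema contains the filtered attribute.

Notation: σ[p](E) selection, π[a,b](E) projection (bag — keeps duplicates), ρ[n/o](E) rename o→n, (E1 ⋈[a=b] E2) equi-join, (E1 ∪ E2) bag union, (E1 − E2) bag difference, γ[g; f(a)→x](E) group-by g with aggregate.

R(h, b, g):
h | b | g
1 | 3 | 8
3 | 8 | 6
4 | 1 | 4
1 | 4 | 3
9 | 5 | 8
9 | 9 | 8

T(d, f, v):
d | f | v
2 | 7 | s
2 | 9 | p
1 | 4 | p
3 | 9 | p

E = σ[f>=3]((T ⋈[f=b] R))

σ filters on f, owned by the left side.
E' = (σ[f>=3](T) ⋈[f=b] R)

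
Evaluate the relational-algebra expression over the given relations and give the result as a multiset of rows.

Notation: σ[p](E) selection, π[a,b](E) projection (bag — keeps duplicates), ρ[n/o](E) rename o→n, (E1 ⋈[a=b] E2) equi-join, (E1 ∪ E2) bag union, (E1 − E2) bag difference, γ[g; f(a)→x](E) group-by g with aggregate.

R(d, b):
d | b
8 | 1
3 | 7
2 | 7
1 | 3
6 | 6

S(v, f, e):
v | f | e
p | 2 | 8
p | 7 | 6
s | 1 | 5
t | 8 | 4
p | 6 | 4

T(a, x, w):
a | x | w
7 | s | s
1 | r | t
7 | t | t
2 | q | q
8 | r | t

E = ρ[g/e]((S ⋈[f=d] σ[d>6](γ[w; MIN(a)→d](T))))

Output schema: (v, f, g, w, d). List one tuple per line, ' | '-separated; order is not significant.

Per-node cardinality:
  S → 5
  T → 5
  γ[w; MIN(a)→d](T) → 3
  σ[d>6](γ[w; MIN(a)→d](T)) → 1
  (S ⋈[f=d] σ[d>6](γ[w; MIN(a)→d](T))) → 1
  ρ[g/e]((S ⋈[f=d] σ[d>6](γ[w; MIN(a)→d](T)))) → 1

== RESULT ==
v | f | g | w | d
p | 7 | 6 | s | 7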